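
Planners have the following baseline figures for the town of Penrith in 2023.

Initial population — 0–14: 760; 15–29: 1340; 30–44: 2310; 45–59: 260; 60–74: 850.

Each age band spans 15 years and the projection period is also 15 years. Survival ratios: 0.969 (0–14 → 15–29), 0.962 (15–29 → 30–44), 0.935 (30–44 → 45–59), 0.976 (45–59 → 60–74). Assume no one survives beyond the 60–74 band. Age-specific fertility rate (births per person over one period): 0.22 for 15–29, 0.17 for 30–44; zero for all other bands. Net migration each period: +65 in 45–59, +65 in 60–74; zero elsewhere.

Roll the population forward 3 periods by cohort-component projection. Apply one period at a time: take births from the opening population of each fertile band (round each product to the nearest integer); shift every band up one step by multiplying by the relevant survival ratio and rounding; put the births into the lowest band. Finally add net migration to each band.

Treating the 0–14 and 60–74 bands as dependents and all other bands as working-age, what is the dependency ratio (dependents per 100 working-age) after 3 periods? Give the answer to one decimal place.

90.4

Period 1:
Births: 1340 × 0.22 = 295, 2310 × 0.17 = 393 ⇒ total 688
15–29: 760 × 0.969 = 736
30–44: 1340 × 0.962 = 1289
45–59: 2310 × 0.935 = 2160
60–74: 260 × 0.976 = 254
Net migration: 45–59 + 65 → 2225; 60–74 + 65 → 319
Population now: 0–14=688, 15–29=736, 30–44=1289, 45–59=2225, 60–74=319
Period 2:
Births: 736 × 0.22 = 162, 1289 × 0.17 = 219 ⇒ total 381
15–29: 688 × 0.969 = 667
30–44: 736 × 0.962 = 708
45–59: 1289 × 0.935 = 1205
60–74: 2225 × 0.976 = 2172
Net migration: 45–59 + 65 → 1270; 60–74 + 65 → 2237
Population now: 0–14=381, 15–29=667, 30–44=708, 45–59=1270, 60–74=2237
Period 3:
Births: 667 × 0.22 = 147, 708 × 0.17 = 120 ⇒ total 267
15–29: 381 × 0.969 = 369
30–44: 667 × 0.962 = 642
45–59: 708 × 0.935 = 662
60–74: 1270 × 0.976 = 1240
Net migration: 45–59 + 65 → 727; 60–74 + 65 → 1305
Population now: 0–14=267, 15–29=369, 30–44=642, 45–59=727, 60–74=1305
Dependents (band 0–14 + band 60–74) = 267 + 1305 = 1572; working-age = 1738; ratio = 1572/1738 × 100 = 90.4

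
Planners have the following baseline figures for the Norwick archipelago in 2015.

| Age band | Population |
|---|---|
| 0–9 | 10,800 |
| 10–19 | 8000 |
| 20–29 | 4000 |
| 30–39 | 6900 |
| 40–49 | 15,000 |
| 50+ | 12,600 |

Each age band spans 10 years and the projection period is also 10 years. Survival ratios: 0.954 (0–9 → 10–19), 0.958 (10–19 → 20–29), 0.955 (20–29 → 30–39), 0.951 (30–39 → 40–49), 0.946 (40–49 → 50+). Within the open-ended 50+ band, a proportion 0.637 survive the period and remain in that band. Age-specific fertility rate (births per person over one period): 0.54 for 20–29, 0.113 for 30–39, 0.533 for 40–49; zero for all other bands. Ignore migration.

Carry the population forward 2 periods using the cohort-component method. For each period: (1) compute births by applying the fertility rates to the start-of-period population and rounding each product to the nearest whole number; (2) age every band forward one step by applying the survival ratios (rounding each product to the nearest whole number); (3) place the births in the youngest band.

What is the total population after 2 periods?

59683

Numbering the groups 1..6 from youngest to oldest:
[period 1]
Births: 4000 × 0.54 = 2160, 6900 × 0.113 = 780, 15000 × 0.533 = 7995 — total 10935
Group 2: 10800 × 0.954 = 10303
Group 3: 8000 × 0.958 = 7664
Group 4: 4000 × 0.955 = 3820
Group 5: 6900 × 0.951 = 6562
Group 6: 15000 × 0.946 + 12600 × 0.637 = 14190 + 8026 = 22216
Population now: 0–9=10935, 10–19=10303, 20–29=7664, 30–39=3820, 40–49=6562, 50+=22216
[period 2]
Births: 7664 × 0.54 = 4139, 3820 × 0.113 = 432, 6562 × 0.533 = 3498 — total 8069
Group 2: 10935 × 0.954 = 10432
Group 3: 10303 × 0.958 = 9870
Group 4: 7664 × 0.955 = 7319
Group 5: 3820 × 0.951 = 3633
Group 6: 6562 × 0.946 + 22216 × 0.637 = 6208 + 14152 = 20360
Population now: 0–9=8069, 10–19=10432, 20–29=9870, 30–39=7319, 40–49=3633, 50+=20360
Total after period 2: 8069 + 10432 + 9870 + 7319 + 3633 + 20360 = 59683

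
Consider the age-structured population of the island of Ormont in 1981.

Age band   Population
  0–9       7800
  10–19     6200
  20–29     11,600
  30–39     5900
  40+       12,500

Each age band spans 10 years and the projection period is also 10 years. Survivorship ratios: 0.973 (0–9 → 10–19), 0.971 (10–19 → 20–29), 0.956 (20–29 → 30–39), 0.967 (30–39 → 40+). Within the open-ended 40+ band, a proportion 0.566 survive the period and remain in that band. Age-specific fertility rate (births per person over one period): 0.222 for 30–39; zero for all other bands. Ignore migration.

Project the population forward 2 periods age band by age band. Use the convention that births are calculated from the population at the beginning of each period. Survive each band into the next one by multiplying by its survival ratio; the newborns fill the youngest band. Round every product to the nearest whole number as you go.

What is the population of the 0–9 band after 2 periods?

Let group 1 be 0–9 through group 5 = 40+.
Period 1:
Births: 5900 * 0.222 = 1310
Group 2: 7800 * 0.973 = 7589
Group 3: 6200 * 0.971 = 6020
Group 4: 11600 * 0.956 = 11090
Group 5: 5900 * 0.967 + 12500 * 0.566 = 5705 + 7075 = 12780
→ [1310, 7589, 6020, 11090, 12780]
Period 2:
Births: 11090 * 0.222 = 2462
Group 2: 1310 * 0.973 = 1275
Group 3: 7589 * 0.971 = 7369
Group 4: 6020 * 0.956 = 5755
Group 5: 11090 * 0.967 + 12780 * 0.566 = 10724 + 7233 = 17957
→ [2462, 1275, 7369, 5755, 17957]

2462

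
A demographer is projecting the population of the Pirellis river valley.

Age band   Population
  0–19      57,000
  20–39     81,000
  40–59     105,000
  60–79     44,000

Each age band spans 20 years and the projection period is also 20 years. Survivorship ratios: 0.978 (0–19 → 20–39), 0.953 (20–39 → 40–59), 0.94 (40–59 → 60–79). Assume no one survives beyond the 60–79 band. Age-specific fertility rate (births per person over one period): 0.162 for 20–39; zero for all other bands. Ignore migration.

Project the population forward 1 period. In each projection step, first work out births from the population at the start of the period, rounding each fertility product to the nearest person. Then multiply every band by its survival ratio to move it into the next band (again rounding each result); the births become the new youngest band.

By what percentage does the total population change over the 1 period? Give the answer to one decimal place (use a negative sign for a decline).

[period 1]
Births: 81000 × 0.162 = 13122
20–39: 57000 × 0.978 = 55746
40–59: 81000 × 0.953 = 77193
60–79: 105000 × 0.94 = 98700
Giving 13122 / 55746 / 77193 / 98700.
Total: 287000 → 244761; change = -42239; percentage change = -14.7%

-14.7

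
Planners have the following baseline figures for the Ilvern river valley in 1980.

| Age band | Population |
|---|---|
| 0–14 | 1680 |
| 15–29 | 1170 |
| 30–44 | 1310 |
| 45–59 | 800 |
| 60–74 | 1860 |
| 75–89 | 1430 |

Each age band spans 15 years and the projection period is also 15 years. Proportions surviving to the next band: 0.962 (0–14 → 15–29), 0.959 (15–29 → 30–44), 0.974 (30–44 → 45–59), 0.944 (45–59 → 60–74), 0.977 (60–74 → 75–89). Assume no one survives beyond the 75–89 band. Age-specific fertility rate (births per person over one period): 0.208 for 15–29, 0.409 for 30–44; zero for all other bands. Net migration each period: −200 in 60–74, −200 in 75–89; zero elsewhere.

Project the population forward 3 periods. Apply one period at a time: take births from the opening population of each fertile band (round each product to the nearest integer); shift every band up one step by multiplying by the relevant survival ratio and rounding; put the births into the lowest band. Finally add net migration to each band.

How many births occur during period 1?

779

— Period 1 —
Births: 1170 × 0.208 = 243 ; 1310 × 0.409 = 536 — total 779
15–29: 1680 × 0.962 = 1616
30–44: 1170 × 0.959 = 1122
45–59: 1310 × 0.974 = 1276
60–74: 800 × 0.944 = 755
75–89: 1860 × 0.977 = 1817
Net migration: 60–74 − 200 → 555; 75–89 − 200 → 1617
→ [779, 1616, 1122, 1276, 555, 1617]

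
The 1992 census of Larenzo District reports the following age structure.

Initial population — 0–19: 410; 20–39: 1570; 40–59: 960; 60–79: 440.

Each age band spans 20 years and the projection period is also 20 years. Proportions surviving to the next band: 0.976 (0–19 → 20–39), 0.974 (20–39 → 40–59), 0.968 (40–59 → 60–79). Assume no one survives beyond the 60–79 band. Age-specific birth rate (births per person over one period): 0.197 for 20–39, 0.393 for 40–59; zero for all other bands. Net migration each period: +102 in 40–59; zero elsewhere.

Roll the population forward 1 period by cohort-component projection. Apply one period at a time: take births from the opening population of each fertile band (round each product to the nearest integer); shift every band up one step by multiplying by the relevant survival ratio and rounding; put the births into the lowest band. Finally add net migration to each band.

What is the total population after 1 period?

Call the groups 1 to 4, youngest first.
— Period 1 —
Births: 1570 * 0.197 = 309  |  960 * 0.393 = 377 ⇒ total 686
Group 2: 410 * 0.976 = 400
Group 3: 1570 * 0.974 = 1529
Group 4: 960 * 0.968 = 929
Net migration: Group 3 + 102 → 1631
→ [686, 400, 1631, 929]
Total after period 1: 686 + 400 + 1631 + 929 = 3646

3646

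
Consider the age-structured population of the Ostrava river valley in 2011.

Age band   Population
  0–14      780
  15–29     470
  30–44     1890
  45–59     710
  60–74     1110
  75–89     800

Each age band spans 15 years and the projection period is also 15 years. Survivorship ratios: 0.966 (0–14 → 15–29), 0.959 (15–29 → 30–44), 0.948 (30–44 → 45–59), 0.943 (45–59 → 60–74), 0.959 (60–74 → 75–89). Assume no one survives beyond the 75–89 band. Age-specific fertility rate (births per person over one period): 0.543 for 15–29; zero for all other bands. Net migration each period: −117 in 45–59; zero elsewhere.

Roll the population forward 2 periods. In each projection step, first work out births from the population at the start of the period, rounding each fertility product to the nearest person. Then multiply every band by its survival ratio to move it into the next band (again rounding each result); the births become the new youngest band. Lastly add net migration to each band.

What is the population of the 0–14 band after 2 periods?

Period 1:
Births: 470 * 0.543 = 255
15–29: 780 * 0.966 = 753
30–44: 470 * 0.959 = 451
45–59: 1890 * 0.948 = 1792
60–74: 710 * 0.943 = 670
75–89: 1110 * 0.959 = 1064
Net migration: 45–59 − 117 → 1675
Population now: 0–14=255, 15–29=753, 30–44=451, 45–59=1675, 60–74=670, 75–89=1064
Period 2:
Births: 753 * 0.543 = 409
15–29: 255 * 0.966 = 246
30–44: 753 * 0.959 = 722
45–59: 451 * 0.948 = 428
60–74: 1675 * 0.943 = 1580
75–89: 670 * 0.959 = 643
Net migration: 45–59 − 117 → 311
Population now: 0–14=409, 15–29=246, 30–44=722, 45–59=311, 60–74=1580, 75–89=643

409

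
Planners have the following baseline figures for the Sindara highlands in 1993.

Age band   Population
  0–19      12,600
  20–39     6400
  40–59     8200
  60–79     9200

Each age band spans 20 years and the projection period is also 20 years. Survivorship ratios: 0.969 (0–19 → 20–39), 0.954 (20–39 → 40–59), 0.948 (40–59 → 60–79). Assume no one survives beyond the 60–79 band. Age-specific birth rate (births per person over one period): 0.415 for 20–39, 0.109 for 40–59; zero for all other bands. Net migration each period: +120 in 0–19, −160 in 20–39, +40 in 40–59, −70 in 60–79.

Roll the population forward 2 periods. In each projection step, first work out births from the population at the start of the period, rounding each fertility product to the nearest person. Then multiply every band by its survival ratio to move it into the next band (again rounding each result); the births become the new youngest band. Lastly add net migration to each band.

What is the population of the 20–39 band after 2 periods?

— Period 1 —
Births: 6400 × 0.415 = 2656  |  8200 × 0.109 = 894 — total 3550
20–39: 12600 × 0.969 = 12209
40–59: 6400 × 0.954 = 6106
60–79: 8200 × 0.948 = 7774
Net migration: 0–19 + 120 → 3670; 20–39 − 160 → 12049; 40–59 + 40 → 6146; 60–79 − 70 → 7704
→ [3670, 12049, 6146, 7704]
— Period 2 —
Births: 12049 × 0.415 = 5000  |  6146 × 0.109 = 670 — total 5670
20–39: 3670 × 0.969 = 3556
40–59: 12049 × 0.954 = 11495
60–79: 6146 × 0.948 = 5826
Net migration: 0–19 + 120 → 5790; 20–39 − 160 → 3396; 40–59 + 40 → 11535; 60–79 − 70 → 5756
→ [5790, 3396, 11535, 5756]

3396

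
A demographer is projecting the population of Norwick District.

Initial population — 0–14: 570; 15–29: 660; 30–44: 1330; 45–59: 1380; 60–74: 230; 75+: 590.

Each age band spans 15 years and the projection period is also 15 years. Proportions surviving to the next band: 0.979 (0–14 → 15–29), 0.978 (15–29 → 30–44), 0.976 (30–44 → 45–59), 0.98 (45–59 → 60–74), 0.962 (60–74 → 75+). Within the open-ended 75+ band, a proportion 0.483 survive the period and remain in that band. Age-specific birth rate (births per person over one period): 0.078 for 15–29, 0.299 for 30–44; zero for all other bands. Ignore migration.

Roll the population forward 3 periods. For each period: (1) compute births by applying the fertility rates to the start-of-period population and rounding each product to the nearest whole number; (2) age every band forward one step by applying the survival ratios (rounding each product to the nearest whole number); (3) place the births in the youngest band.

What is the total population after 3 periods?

— Period 1 —
Births: 660 × 0.078 = 51  |  1330 × 0.299 = 398 ⇒ total 449
15–29: 570 × 0.979 = 558
30–44: 660 × 0.978 = 645
45–59: 1330 × 0.976 = 1298
60–74: 1380 × 0.98 = 1352
75+: 230 × 0.962 + 590 × 0.483 = 221 + 285 = 506
→ [449, 558, 645, 1298, 1352, 506]
— Period 2 —
Births: 558 × 0.078 = 44  |  645 × 0.299 = 193 ⇒ total 237
15–29: 449 × 0.979 = 440
30–44: 558 × 0.978 = 546
45–59: 645 × 0.976 = 630
60–74: 1298 × 0.98 = 1272
75+: 1352 × 0.962 + 506 × 0.483 = 1301 + 244 = 1545
→ [237, 440, 546, 630, 1272, 1545]
— Period 3 —
Births: 440 × 0.078 = 34  |  546 × 0.299 = 163 ⇒ total 197
15–29: 237 × 0.979 = 232
30–44: 440 × 0.978 = 430
45–59: 546 × 0.976 = 533
60–74: 630 × 0.98 = 617
75+: 1272 × 0.962 + 1545 × 0.483 = 1224 + 746 = 1970
→ [197, 232, 430, 533, 617, 1970]
Total after period 3: 197 + 232 + 430 + 533 + 617 + 1970 = 3979

3979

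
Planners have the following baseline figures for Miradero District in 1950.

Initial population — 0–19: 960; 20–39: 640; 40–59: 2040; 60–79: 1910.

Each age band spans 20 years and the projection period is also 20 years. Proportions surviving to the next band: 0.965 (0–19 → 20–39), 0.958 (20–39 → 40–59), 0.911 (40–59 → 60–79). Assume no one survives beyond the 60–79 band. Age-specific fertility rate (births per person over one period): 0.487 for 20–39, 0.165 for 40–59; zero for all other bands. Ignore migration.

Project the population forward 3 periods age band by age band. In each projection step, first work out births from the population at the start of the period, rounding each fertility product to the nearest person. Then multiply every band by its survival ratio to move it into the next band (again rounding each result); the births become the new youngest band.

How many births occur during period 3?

Period 1.
Births: 640 * 0.487 = 312  |  2040 * 0.165 = 337 → 649
20–39: 960 * 0.965 = 926
40–59: 640 * 0.958 = 613
60–79: 2040 * 0.911 = 1858
End of period: [649, 926, 613, 1858]
Period 2.
Births: 926 * 0.487 = 451  |  613 * 0.165 = 101 → 552
20–39: 649 * 0.965 = 626
40–59: 926 * 0.958 = 887
60–79: 613 * 0.911 = 558
End of period: [552, 626, 887, 558]
Period 3.
Births: 626 * 0.487 = 305  |  887 * 0.165 = 146 → 451
20–39: 552 * 0.965 = 533
40–59: 626 * 0.958 = 600
60–79: 887 * 0.911 = 808
End of period: [451, 533, 600, 808]

451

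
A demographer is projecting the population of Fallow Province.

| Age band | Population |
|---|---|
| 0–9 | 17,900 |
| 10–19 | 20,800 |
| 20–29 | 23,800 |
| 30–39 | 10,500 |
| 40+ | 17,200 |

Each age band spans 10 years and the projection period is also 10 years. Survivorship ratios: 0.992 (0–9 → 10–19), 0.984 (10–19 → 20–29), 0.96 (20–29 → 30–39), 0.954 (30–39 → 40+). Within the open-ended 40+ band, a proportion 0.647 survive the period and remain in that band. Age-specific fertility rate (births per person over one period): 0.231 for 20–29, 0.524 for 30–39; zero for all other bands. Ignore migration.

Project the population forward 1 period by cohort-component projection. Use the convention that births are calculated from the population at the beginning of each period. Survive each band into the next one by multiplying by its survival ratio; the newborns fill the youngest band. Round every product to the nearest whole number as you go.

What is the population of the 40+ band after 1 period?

(Bands numbered youngest = 1 to oldest = 5.)
— Period 1 —
Births: 23800 * 0.231 = 5498  |  10500 * 0.524 = 5502 → total 11000
Band 2: 17900 * 0.992 = 17757
Band 3: 20800 * 0.984 = 20467
Band 4: 23800 * 0.96 = 22848
Band 5: 10500 * 0.954 + 17200 * 0.647 = 10017 + 11128 = 21145
Giving 11000 / 17757 / 20467 / 22848 / 21145.

21145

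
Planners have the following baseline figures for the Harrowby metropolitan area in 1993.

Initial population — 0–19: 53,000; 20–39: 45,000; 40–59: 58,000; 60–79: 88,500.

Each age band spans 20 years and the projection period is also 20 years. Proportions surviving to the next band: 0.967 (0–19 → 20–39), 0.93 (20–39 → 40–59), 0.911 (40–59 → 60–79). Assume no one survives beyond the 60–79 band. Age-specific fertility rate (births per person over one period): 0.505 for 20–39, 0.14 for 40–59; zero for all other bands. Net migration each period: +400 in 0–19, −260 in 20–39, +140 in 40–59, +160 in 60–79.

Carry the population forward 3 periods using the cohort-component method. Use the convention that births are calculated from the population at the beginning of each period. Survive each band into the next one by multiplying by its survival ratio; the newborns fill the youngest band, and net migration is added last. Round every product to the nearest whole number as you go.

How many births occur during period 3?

Let group 1 be 0–19 through group 4 = 60–79.
[period 1]
Births: 45000 * 0.505 = 22725, 58000 * 0.14 = 8120 — total 30845
Group 2: 53000 * 0.967 = 51251
Group 3: 45000 * 0.93 = 41850
Group 4: 58000 * 0.911 = 52838
Net migration: Group 1 + 400 → 31245; Group 2 − 260 → 50991; Group 3 + 140 → 41990; Group 4 + 160 → 52998
Population now: 0–19=31245, 20–39=50991, 40–59=41990, 60–79=52998
[period 2]
Births: 50991 * 0.505 = 25750, 41990 * 0.14 = 5879 — total 31629
Group 2: 31245 * 0.967 = 30214
Group 3: 50991 * 0.93 = 47422
Group 4: 41990 * 0.911 = 38253
Net migration: Group 1 + 400 → 32029; Group 2 − 260 → 29954; Group 3 + 140 → 47562; Group 4 + 160 → 38413
Population now: 0–19=32029, 20–39=29954, 40–59=47562, 60–79=38413
[period 3]
Births: 29954 * 0.505 = 15127, 47562 * 0.14 = 6659 — total 21786
Group 2: 32029 * 0.967 = 30972
Group 3: 29954 * 0.93 = 27857
Group 4: 47562 * 0.911 = 43329
Net migration: Group 1 + 400 → 22186; Group 2 − 260 → 30712; Group 3 + 140 → 27997; Group 4 + 160 → 43489
Population now: 0–19=22186, 20–39=30712, 40–59=27997, 60–79=43489

21786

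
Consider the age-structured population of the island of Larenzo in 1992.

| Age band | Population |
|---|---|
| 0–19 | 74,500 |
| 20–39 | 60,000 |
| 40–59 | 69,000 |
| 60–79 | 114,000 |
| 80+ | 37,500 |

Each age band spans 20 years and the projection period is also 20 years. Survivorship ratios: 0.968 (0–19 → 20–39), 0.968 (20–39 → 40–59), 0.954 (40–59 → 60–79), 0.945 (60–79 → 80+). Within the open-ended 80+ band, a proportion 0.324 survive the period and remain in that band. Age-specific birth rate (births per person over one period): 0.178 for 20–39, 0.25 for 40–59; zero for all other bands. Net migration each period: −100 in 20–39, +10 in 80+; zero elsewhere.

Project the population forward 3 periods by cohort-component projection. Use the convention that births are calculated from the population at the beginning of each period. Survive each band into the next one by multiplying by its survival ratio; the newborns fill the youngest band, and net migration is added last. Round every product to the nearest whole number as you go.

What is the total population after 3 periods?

226279

[period 1]
Births: 60000 × 0.178 = 10680, 69000 × 0.25 = 17250 ⇒ total 27930
20–39: 74500 × 0.968 = 72116
40–59: 60000 × 0.968 = 58080
60–79: 69000 × 0.954 = 65826
80+: 114000 × 0.945 + 37500 × 0.324 = 107730 + 12150 = 119880
Net migration: 20–39 − 100 → 72016; 80+ + 10 → 119890
→ [27930, 72016, 58080, 65826, 119890]
[period 2]
Births: 72016 × 0.178 = 12819, 58080 × 0.25 = 14520 ⇒ total 27339
20–39: 27930 × 0.968 = 27036
40–59: 72016 × 0.968 = 69711
60–79: 58080 × 0.954 = 55408
80+: 65826 × 0.945 + 119890 × 0.324 = 62206 + 38844 = 101050
Net migration: 20–39 − 100 → 26936; 80+ + 10 → 101060
→ [27339, 26936, 69711, 55408, 101060]
[period 3]
Births: 26936 × 0.178 = 4795, 69711 × 0.25 = 17428 ⇒ total 22223
20–39: 27339 × 0.968 = 26464
40–59: 26936 × 0.968 = 26074
60–79: 69711 × 0.954 = 66504
80+: 55408 × 0.945 + 101060 × 0.324 = 52361 + 32743 = 85104
Net migration: 20–39 − 100 → 26364; 80+ + 10 → 85114
→ [22223, 26364, 26074, 66504, 85114]
Total after period 3: 22223 + 26364 + 26074 + 66504 + 85114 = 226279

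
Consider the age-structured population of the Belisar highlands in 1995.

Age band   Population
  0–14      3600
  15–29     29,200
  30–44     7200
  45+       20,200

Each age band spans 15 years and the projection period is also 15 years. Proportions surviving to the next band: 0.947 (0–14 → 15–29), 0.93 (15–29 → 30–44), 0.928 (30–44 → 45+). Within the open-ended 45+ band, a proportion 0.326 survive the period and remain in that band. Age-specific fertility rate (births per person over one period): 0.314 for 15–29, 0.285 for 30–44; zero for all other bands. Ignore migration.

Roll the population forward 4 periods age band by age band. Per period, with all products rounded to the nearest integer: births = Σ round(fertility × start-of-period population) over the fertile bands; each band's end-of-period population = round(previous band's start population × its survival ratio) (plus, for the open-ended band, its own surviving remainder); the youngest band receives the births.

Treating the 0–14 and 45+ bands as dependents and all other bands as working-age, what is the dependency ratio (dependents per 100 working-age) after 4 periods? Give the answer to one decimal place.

158.9

(Bands numbered youngest = 1 to oldest = 4.)
Period 1.
Births: 29200 × 0.314 = 9169  |  7200 × 0.285 = 2052 → total 11221
Band 2: 3600 × 0.947 = 3409
Band 3: 29200 × 0.93 = 27156
Band 4: 7200 × 0.928 + 20200 × 0.326 = 6682 + 6585 = 13267
→ [11221, 3409, 27156, 13267]
Period 2.
Births: 3409 × 0.314 = 1070  |  27156 × 0.285 = 7739 → total 8809
Band 2: 11221 × 0.947 = 10626
Band 3: 3409 × 0.93 = 3170
Band 4: 27156 × 0.928 + 13267 × 0.326 = 25201 + 4325 = 29526
→ [8809, 10626, 3170, 29526]
Period 3.
Births: 10626 × 0.314 = 3337  |  3170 × 0.285 = 903 → total 4240
Band 2: 8809 × 0.947 = 8342
Band 3: 10626 × 0.93 = 9882
Band 4: 3170 × 0.928 + 29526 × 0.326 = 2942 + 9625 = 12567
→ [4240, 8342, 9882, 12567]
Period 4.
Births: 8342 × 0.314 = 2619  |  9882 × 0.285 = 2816 → total 5435
Band 2: 4240 × 0.947 = 4015
Band 3: 8342 × 0.93 = 7758
Band 4: 9882 × 0.928 + 12567 × 0.326 = 9170 + 4097 = 13267
→ [5435, 4015, 7758, 13267]
Dependents (band 0–14 + band 45+) = 5435 + 13267 = 18702; working-age = 11773; ratio = 18702/11773 × 100 = 158.9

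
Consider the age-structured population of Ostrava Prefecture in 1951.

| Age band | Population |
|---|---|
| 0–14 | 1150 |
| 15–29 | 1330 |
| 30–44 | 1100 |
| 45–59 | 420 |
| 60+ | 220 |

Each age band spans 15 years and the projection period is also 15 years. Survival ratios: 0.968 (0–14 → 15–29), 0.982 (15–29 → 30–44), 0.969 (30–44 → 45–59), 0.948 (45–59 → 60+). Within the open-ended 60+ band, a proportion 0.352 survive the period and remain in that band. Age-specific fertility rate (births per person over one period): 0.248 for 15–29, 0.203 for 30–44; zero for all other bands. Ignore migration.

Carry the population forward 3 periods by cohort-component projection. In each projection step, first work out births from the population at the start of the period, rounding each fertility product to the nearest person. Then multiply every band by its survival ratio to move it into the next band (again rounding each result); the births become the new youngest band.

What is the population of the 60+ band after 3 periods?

— Period 1 —
Births: 1330 × 0.248 = 330  |  1100 × 0.203 = 223 ⇒ total 553
15–29: 1150 × 0.968 = 1113
30–44: 1330 × 0.982 = 1306
45–59: 1100 × 0.969 = 1066
60+: 420 × 0.948 + 220 × 0.352 = 398 + 77 = 475
Giving 553 / 1113 / 1306 / 1066 / 475.
— Period 2 —
Births: 1113 × 0.248 = 276  |  1306 × 0.203 = 265 ⇒ total 541
15–29: 553 × 0.968 = 535
30–44: 1113 × 0.982 = 1093
45–59: 1306 × 0.969 = 1266
60+: 1066 × 0.948 + 475 × 0.352 = 1011 + 167 = 1178
Giving 541 / 535 / 1093 / 1266 / 1178.
— Period 3 —
Births: 535 × 0.248 = 133  |  1093 × 0.203 = 222 ⇒ total 355
15–29: 541 × 0.968 = 524
30–44: 535 × 0.982 = 525
45–59: 1093 × 0.969 = 1059
60+: 1266 × 0.948 + 1178 × 0.352 = 1200 + 415 = 1615
Giving 355 / 524 / 525 / 1059 / 1615.

1615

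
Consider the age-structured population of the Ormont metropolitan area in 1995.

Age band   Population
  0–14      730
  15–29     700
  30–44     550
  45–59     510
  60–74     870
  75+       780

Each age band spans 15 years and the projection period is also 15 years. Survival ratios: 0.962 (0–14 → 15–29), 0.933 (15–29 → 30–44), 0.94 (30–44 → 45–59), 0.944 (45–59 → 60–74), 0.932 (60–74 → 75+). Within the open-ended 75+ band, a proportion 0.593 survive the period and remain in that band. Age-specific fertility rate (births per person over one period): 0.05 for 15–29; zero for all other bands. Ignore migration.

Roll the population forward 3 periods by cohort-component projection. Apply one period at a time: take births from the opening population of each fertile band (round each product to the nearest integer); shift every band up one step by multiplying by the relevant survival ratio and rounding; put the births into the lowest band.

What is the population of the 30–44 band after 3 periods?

Let group 1 be 0–14 through group 6 = 75+.
[period 1]
Births: 700 × 0.05 = 35
Group 2: 730 × 0.962 = 702
Group 3: 700 × 0.933 = 653
Group 4: 550 × 0.94 = 517
Group 5: 510 × 0.944 = 481
Group 6: 870 × 0.932 + 780 × 0.593 = 811 + 463 = 1274
Population now: 0–14=35, 15–29=702, 30–44=653, 45–59=517, 60–74=481, 75+=1274
[period 2]
Births: 702 × 0.05 = 35
Group 2: 35 × 0.962 = 34
Group 3: 702 × 0.933 = 655
Group 4: 653 × 0.94 = 614
Group 5: 517 × 0.944 = 488
Group 6: 481 × 0.932 + 1274 × 0.593 = 448 + 755 = 1203
Population now: 0–14=35, 15–29=34, 30–44=655, 45–59=614, 60–74=488, 75+=1203
[period 3]
Births: 34 × 0.05 = 2
Group 2: 35 × 0.962 = 34
Group 3: 34 × 0.933 = 32
Group 4: 655 × 0.94 = 616
Group 5: 614 × 0.944 = 580
Group 6: 488 × 0.932 + 1203 × 0.593 = 455 + 713 = 1168
Population now: 0–14=2, 15–29=34, 30–44=32, 45–59=616, 60–74=580, 75+=1168

32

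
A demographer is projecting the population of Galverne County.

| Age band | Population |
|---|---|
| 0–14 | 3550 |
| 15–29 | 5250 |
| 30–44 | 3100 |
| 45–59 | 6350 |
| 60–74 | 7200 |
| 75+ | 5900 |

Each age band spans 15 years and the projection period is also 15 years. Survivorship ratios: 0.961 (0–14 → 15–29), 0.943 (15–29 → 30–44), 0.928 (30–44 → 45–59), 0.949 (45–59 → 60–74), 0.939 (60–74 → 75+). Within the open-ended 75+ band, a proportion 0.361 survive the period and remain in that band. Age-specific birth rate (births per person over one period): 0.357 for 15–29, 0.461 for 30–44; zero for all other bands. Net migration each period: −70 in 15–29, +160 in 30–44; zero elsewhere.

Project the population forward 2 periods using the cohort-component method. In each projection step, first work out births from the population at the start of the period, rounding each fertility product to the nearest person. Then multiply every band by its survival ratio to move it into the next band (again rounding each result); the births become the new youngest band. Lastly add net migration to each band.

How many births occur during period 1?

3303

Period 1:
Births: 5250 × 0.357 = 1874, 3100 × 0.461 = 1429 → total 3303
15–29: 3550 × 0.961 = 3412
30–44: 5250 × 0.943 = 4951
45–59: 3100 × 0.928 = 2877
60–74: 6350 × 0.949 = 6026
75+: 7200 × 0.939 + 5900 × 0.361 = 6761 + 2130 = 8891
Net migration: 15–29 − 70 → 3342; 30–44 + 160 → 5111
→ [3303, 3342, 5111, 2877, 6026, 8891]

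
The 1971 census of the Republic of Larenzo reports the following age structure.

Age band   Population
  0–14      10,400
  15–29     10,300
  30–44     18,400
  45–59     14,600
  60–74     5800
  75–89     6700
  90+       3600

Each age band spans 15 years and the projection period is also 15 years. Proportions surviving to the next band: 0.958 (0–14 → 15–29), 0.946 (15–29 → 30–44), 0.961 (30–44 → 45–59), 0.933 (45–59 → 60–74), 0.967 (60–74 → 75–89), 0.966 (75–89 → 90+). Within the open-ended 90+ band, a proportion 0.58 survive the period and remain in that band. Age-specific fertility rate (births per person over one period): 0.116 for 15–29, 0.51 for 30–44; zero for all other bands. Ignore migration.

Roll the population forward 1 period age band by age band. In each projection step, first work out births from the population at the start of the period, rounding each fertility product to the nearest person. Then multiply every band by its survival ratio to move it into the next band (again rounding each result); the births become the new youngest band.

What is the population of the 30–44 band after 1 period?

9744

After projecting period 1:
Births: 10300 * 0.116 = 1195, 18400 * 0.51 = 9384 — total 10579
15–29: 10400 * 0.958 = 9963
30–44: 10300 * 0.946 = 9744
45–59: 18400 * 0.961 = 17682
60–74: 14600 * 0.933 = 13622
75–89: 5800 * 0.967 = 5609
90+: 6700 * 0.966 + 3600 * 0.58 = 6472 + 2088 = 8560
End of period: [10579, 9963, 9744, 17682, 13622, 5609, 8560]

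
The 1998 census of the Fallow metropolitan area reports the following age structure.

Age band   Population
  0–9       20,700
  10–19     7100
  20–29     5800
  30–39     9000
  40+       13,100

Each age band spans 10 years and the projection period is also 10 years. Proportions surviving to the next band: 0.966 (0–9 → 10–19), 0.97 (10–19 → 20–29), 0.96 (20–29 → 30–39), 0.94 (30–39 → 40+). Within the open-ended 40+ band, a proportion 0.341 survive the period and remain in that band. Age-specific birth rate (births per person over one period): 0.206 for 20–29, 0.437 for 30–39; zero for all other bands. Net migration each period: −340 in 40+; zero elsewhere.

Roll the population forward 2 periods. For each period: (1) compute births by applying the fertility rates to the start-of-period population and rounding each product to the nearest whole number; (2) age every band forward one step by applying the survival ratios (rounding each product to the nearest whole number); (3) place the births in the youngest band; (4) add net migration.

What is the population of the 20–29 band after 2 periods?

[period 1]
Births: 5800 × 0.206 = 1195  |  9000 × 0.437 = 3933 ⇒ total 5128
10–19: 20700 × 0.966 = 19996
20–29: 7100 × 0.97 = 6887
30–39: 5800 × 0.96 = 5568
40+: 9000 × 0.94 + 13100 × 0.341 = 8460 + 4467 = 12927
Net migration: 40+ − 340 → 12587
Giving 5128 / 19996 / 6887 / 5568 / 12587.
[period 2]
Births: 6887 × 0.206 = 1419  |  5568 × 0.437 = 2433 ⇒ total 3852
10–19: 5128 × 0.966 = 4954
20–29: 19996 × 0.97 = 19396
30–39: 6887 × 0.96 = 6612
40+: 5568 × 0.94 + 12587 × 0.341 = 5234 + 4292 = 9526
Net migration: 40+ − 340 → 9186
Giving 3852 / 4954 / 19396 / 6612 / 9186.

19396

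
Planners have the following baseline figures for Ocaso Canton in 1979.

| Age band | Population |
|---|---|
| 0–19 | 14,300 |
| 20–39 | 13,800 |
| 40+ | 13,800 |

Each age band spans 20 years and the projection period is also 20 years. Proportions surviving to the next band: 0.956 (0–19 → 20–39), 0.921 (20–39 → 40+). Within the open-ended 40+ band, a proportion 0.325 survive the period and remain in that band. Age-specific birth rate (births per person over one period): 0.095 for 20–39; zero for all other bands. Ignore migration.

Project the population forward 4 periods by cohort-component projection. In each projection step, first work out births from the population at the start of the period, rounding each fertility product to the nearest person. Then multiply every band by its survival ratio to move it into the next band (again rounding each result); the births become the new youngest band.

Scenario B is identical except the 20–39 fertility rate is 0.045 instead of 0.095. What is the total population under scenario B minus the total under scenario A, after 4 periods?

Call the bands 1 to 3, youngest first.
— Period 1 —
Births: 13800 × 0.095 = 1311
Band 2: 14300 × 0.956 = 13671
Band 3: 13800 × 0.921 + 13800 × 0.325 = 12710 + 4485 = 17195
→ [1311, 13671, 17195]
— Period 2 —
Births: 13671 × 0.095 = 1299
Band 2: 1311 × 0.956 = 1253
Band 3: 13671 × 0.921 + 17195 × 0.325 = 12591 + 5588 = 18179
→ [1299, 1253, 18179]
— Period 3 —
Births: 1253 × 0.095 = 119
Band 2: 1299 × 0.956 = 1242
Band 3: 1253 × 0.921 + 18179 × 0.325 = 1154 + 5908 = 7062
→ [119, 1242, 7062]
— Period 4 —
Births: 1242 × 0.095 = 118
Band 2: 119 × 0.956 = 114
Band 3: 1242 × 0.921 + 7062 × 0.325 = 1144 + 2295 = 3439
→ [118, 114, 3439]
Scenario A total after 4 periods: 3671
Scenario B projection —
— Period 1 —
Births: 13800 × 0.045 = 621
Band 2: 14300 × 0.956 = 13671
Band 3: 13800 × 0.921 + 13800 × 0.325 = 12710 + 4485 = 17195
→ [621, 13671, 17195]
— Period 2 —
Births: 13671 × 0.045 = 615
Band 2: 621 × 0.956 = 594
Band 3: 13671 × 0.921 + 17195 × 0.325 = 12591 + 5588 = 18179
→ [615, 594, 18179]
— Period 3 —
Births: 594 × 0.045 = 27
Band 2: 615 × 0.956 = 588
Band 3: 594 × 0.921 + 18179 × 0.325 = 547 + 5908 = 6455
→ [27, 588, 6455]
— Period 4 —
Births: 588 × 0.045 = 26
Band 2: 27 × 0.956 = 26
Band 3: 588 × 0.921 + 6455 × 0.325 = 542 + 2098 = 2640
→ [26, 26, 2640]
Scenario B total after 4 periods: 2692
Difference B − A = 2692 − 3671 = -979

-979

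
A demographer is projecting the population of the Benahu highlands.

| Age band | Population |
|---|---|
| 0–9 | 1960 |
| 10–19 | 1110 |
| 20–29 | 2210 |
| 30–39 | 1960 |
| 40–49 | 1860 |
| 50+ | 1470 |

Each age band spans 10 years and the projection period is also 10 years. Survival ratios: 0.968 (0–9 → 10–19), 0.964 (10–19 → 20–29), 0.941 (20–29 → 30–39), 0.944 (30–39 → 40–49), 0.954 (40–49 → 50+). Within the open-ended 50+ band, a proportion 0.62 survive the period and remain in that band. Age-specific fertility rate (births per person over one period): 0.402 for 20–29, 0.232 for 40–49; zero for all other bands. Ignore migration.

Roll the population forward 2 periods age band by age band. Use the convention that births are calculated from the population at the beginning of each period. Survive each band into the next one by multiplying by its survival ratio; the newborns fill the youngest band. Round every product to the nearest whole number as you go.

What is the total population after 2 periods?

10367

After projecting period 1:
Births: 2210 × 0.402 = 888  |  1860 × 0.232 = 432 — total 1320
10–19: 1960 × 0.968 = 1897
20–29: 1110 × 0.964 = 1070
30–39: 2210 × 0.941 = 2080
40–49: 1960 × 0.944 = 1850
50+: 1860 × 0.954 + 1470 × 0.62 = 1774 + 911 = 2685
Giving 1320 / 1897 / 1070 / 2080 / 1850 / 2685.
After projecting period 2:
Births: 1070 × 0.402 = 430  |  1850 × 0.232 = 429 — total 859
10–19: 1320 × 0.968 = 1278
20–29: 1897 × 0.964 = 1829
30–39: 1070 × 0.941 = 1007
40–49: 2080 × 0.944 = 1964
50+: 1850 × 0.954 + 2685 × 0.62 = 1765 + 1665 = 3430
Giving 859 / 1278 / 1829 / 1007 / 1964 / 3430.
Total after period 2: 859 + 1278 + 1829 + 1007 + 1964 + 3430 = 10367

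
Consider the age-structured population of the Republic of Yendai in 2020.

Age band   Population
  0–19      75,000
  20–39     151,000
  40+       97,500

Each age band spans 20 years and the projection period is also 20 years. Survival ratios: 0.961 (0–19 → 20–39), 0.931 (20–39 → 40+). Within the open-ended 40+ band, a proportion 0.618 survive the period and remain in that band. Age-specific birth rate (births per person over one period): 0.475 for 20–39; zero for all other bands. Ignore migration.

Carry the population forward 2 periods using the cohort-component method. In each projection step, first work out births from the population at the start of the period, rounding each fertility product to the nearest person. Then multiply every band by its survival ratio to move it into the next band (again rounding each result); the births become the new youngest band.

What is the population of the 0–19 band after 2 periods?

Period 1.
Births: 151000 * 0.475 = 71725
20–39: 75000 * 0.961 = 72075
40+: 151000 * 0.931 + 97500 * 0.618 = 140581 + 60255 = 200836
Population now: 0–19=71725, 20–39=72075, 40+=200836
Period 2.
Births: 72075 * 0.475 = 34236
20–39: 71725 * 0.961 = 68928
40+: 72075 * 0.931 + 200836 * 0.618 = 67102 + 124117 = 191219
Population now: 0–19=34236, 20–39=68928, 40+=191219

34236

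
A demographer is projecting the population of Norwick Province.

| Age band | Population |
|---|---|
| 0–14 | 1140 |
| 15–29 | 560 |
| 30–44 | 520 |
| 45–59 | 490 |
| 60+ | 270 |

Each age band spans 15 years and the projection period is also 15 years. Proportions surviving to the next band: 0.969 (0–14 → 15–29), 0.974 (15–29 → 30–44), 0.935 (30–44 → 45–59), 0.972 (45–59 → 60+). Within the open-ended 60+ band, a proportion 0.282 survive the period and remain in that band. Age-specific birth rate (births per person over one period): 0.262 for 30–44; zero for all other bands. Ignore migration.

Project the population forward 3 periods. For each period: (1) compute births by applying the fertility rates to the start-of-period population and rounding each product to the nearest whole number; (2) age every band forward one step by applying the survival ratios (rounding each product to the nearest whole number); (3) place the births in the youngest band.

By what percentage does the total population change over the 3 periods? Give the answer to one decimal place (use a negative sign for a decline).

(Groups numbered youngest = 1 to oldest = 5.)
Period 1:
Births: 520 * 0.262 = 136
Group 2: 1140 * 0.969 = 1105
Group 3: 560 * 0.974 = 545
Group 4: 520 * 0.935 = 486
Group 5: 490 * 0.972 + 270 * 0.282 = 476 + 76 = 552
Population now: 0–14=136, 15–29=1105, 30–44=545, 45–59=486, 60+=552
Period 2:
Births: 545 * 0.262 = 143
Group 2: 136 * 0.969 = 132
Group 3: 1105 * 0.974 = 1076
Group 4: 545 * 0.935 = 510
Group 5: 486 * 0.972 + 552 * 0.282 = 472 + 156 = 628
Population now: 0–14=143, 15–29=132, 30–44=1076, 45–59=510, 60+=628
Period 3:
Births: 1076 * 0.262 = 282
Group 2: 143 * 0.969 = 139
Group 3: 132 * 0.974 = 129
Group 4: 1076 * 0.935 = 1006
Group 5: 510 * 0.972 + 628 * 0.282 = 496 + 177 = 673
Population now: 0–14=282, 15–29=139, 30–44=129, 45–59=1006, 60+=673
Total: 2980 → 2229; change = -751; percentage change = -25.2%

-25.2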